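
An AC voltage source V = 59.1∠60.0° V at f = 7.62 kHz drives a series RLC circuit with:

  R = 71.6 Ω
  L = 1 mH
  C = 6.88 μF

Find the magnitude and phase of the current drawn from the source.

Step 1 — Angular frequency: ω = 2π·f = 2π·7620 = 4.788e+04 rad/s.
Step 2 — Component impedances:
  R: Z = R = 71.6 Ω
  L: Z = jωL = j·4.788e+04·0.001 = 0 + j47.88 Ω
  C: Z = 1/(jωC) = -j/(ω·C) = 0 - j3.036 Ω
Step 3 — Series combination: Z_total = R + L + C = 71.6 + j44.84 Ω = 84.48∠32.1° Ω.
Step 4 — Source phasor: V = 59.1∠60.0° V = 29.55 + j51.18 V.
Step 5 — Ohm's law: I = V / Z_total = (29.55 + j51.18) / (71.6 + j44.84) = 0.618 + j0.3278 A.
Step 6 — Convert to polar: |I| = 0.6995 A, ∠I = 27.9°.

I = 0.6995∠27.9° A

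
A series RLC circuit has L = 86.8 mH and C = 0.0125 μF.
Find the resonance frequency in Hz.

Step 1 — Resonance condition Im(Z)=0 gives ω₀ = 1/√(LC).
Step 2 — ω₀ = 1/√(0.0868·1.25e-08) = 3.036e+04 rad/s.
Step 3 — f₀ = ω₀/(2π) = 4832 Hz.

f₀ = 4832 Hz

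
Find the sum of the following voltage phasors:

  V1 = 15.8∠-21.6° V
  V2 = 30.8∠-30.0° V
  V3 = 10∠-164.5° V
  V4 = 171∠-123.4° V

Step 1 — Convert each phasor to rectangular form:
  V1 = 15.8·(cos(-21.6°) + j·sin(-21.6°)) = 14.69 - j5.816 V
  V2 = 30.8·(cos(-30.0°) + j·sin(-30.0°)) = 26.67 - j15.4 V
  V3 = 10·(cos(-164.5°) + j·sin(-164.5°)) = -9.636 - j2.672 V
  V4 = 171·(cos(-123.4°) + j·sin(-123.4°)) = -94.13 - j142.8 V
Step 2 — Sum components: V_total = -62.4 - j166.6 V.
Step 3 — Convert to polar: |V_total| = 177.9 V, ∠V_total = -110.5°.

V_total = 177.9∠-110.5° V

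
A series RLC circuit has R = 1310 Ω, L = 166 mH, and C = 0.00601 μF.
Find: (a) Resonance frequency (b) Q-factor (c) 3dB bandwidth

Step 1 — Resonance: ω₀ = 1/√(LC) = 1/√(0.166·6.01e-09) = 3.166e+04 rad/s.
Step 2 — f₀ = ω₀/(2π) = 5039 Hz.
Step 3 — Series Q: Q = ω₀L/R = 3.166e+04·0.166/1310 = 4.012.
Step 4 — Bandwidth: Δω = ω₀/Q = 7892 rad/s; BW = Δω/(2π) = 1256 Hz.

(a) f₀ = 5039 Hz  (b) Q = 4.012  (c) BW = 1256 Hz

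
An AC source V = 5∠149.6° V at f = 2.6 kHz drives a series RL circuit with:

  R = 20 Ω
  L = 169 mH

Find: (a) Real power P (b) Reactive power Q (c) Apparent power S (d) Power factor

Step 1 — Angular frequency: ω = 2π·f = 2π·2600 = 1.634e+04 rad/s.
Step 2 — Component impedances:
  R: Z = R = 20 Ω
  L: Z = jωL = j·1.634e+04·0.169 = 0 + j2761 Ω
Step 3 — Series combination: Z_total = R + L = 20 + j2761 Ω = 2761∠89.6° Ω.
Step 4 — Source phasor: V = 5∠149.6° V = -4.313 + j2.53 V.
Step 5 — Current: I = V / Z = 0.0009051 + j0.001569 A = 0.001811∠60.0° A.
Step 6 — Complex power: S = V·I* = 6.559e-05 + j0.009055 VA.
Step 7 — Real power: P = Re(S) = 6.559e-05 W.
Step 8 — Reactive power: Q = Im(S) = 0.009055 VAR.
Step 9 — Apparent power: |S| = 0.009055 VA.
Step 10 — Power factor: PF = P/|S| = 0.007244 (lagging).

(a) P = 6.559e-05 W  (b) Q = 0.009055 VAR  (c) S = 0.009055 VA  (d) PF = 0.007244 (lagging)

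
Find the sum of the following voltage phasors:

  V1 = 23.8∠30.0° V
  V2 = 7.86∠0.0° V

Step 1 — Convert each phasor to rectangular form:
  V1 = 23.8·(cos(30.0°) + j·sin(30.0°)) = 20.61 + j11.9 V
  V2 = 7.86·(cos(0.0°) + j·sin(0.0°)) = 7.86 V
Step 2 — Sum components: V_total = 28.47 + j11.9 V.
Step 3 — Convert to polar: |V_total| = 30.86 V, ∠V_total = 22.7°.

V_total = 30.86∠22.7° V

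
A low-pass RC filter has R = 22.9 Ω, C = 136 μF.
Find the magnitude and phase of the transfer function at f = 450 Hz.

Step 1 — Angular frequency: ω = 2π·450 = 2827 rad/s.
Step 2 — Transfer function: H(jω) = 1/(1 + jωRC).
Step 3 — Denominator: 1 + jωRC = 1 + j·2827·22.9·0.000136 = 1 + j8.806.
Step 4 — H = 0.01273 - j0.1121.
Step 5 — Magnitude: |H| = 0.1128 (-19.0 dB); phase: φ = -83.5°.

|H| = 0.1128 (-19.0 dB), φ = -83.5°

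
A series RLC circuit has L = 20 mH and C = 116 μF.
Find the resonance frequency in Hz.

Step 1 — Resonance condition Im(Z)=0 gives ω₀ = 1/√(LC).
Step 2 — ω₀ = 1/√(0.02·0.000116) = 656.5 rad/s.
Step 3 — f₀ = ω₀/(2π) = 104.5 Hz.

f₀ = 104.5 Hz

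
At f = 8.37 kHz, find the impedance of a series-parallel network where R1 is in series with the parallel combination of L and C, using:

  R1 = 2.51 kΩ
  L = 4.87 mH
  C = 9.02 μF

Step 1 — Angular frequency: ω = 2π·f = 2π·8370 = 5.259e+04 rad/s.
Step 2 — Component impedances:
  R1: Z = R = 2510 Ω
  L: Z = jωL = j·5.259e+04·0.00487 = 0 + j256.1 Ω
  C: Z = 1/(jωC) = -j/(ω·C) = 0 - j2.108 Ω
Step 3 — Parallel branch: L || C = 1/(1/L + 1/C) = 0 - j2.126 Ω.
Step 4 — Series with R1: Z_total = R1 + (L || C) = 2510 - j2.126 Ω = 2510∠-0.0° Ω.

Z = 2510 - j2.126 Ω = 2510∠-0.0° Ω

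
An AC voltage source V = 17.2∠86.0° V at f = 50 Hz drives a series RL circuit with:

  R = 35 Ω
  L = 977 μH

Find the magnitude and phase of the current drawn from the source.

Step 1 — Angular frequency: ω = 2π·f = 2π·50 = 314.2 rad/s.
Step 2 — Component impedances:
  R: Z = R = 35 Ω
  L: Z = jωL = j·314.2·0.000977 = 0 + j0.3069 Ω
Step 3 — Series combination: Z_total = R + L = 35 + j0.3069 Ω = 35∠0.5° Ω.
Step 4 — Source phasor: V = 17.2∠86.0° V = 1.2 + j17.16 V.
Step 5 — Ohm's law: I = V / Z_total = (1.2 + j17.16) / (35 + j0.3069) = 0.03858 + j0.4899 A.
Step 6 — Convert to polar: |I| = 0.4914 A, ∠I = 85.5°.

I = 0.4914∠85.5° A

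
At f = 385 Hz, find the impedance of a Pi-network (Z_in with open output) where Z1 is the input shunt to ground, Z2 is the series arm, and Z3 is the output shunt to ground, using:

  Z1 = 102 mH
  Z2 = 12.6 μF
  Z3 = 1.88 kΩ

Step 1 — Angular frequency: ω = 2π·f = 2π·385 = 2419 rad/s.
Step 2 — Component impedances:
  Z1: Z = jωL = j·2419·0.102 = 0 + j246.7 Ω
  Z2: Z = 1/(jωC) = -j/(ω·C) = 0 - j32.81 Ω
  Z3: Z = R = 1880 Ω
Step 3 — With open output, the series arm Z2 and the output shunt Z3 appear in series to ground: Z2 + Z3 = 1880 - j32.81 Ω.
Step 4 — Parallel with input shunt Z1: Z_in = Z1 || (Z2 + Z3) = 31.97 + j243.1 Ω = 245.2∠82.5° Ω.

Z = 31.97 + j243.1 Ω = 245.2∠82.5° Ω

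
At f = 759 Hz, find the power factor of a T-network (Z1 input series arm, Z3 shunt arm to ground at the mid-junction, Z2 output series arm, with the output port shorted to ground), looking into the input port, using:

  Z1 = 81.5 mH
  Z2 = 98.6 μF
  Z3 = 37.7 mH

Step 1 — Angular frequency: ω = 2π·f = 2π·759 = 4769 rad/s.
Step 2 — Component impedances:
  Z1: Z = jωL = j·4769·0.0815 = 0 + j388.7 Ω
  Z2: Z = 1/(jωC) = -j/(ω·C) = 0 - j2.127 Ω
  Z3: Z = jωL = j·4769·0.0377 = 0 + j179.8 Ω
Step 3 — With the output port shorted to ground, the output series arm Z2 runs from the junction to ground; the shunt arm Z3 also runs from the junction to ground. They appear in parallel: Z3 || Z2 = 0 - j2.152 Ω.
Step 4 — Series with input arm Z1: Z_in = Z1 + (Z3 || Z2) = 0 + j386.5 Ω = 386.5∠90.0° Ω.
Step 5 — Power factor: PF = cos(φ) = Re(Z)/|Z| = 0/386.5 = 0.
Step 6 — Type: Im(Z) = 386.5 ⇒ lagging (phase φ = 90.0°).

PF = 0 (lagging, φ = 90.0°)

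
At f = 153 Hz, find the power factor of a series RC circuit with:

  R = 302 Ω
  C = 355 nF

Step 1 — Angular frequency: ω = 2π·f = 2π·153 = 961.3 rad/s.
Step 2 — Component impedances:
  R: Z = R = 302 Ω
  C: Z = 1/(jωC) = -j/(ω·C) = 0 - j2930 Ω
Step 3 — Series combination: Z_total = R + C = 302 - j2930 Ω = 2946∠-84.1° Ω.
Step 4 — Power factor: PF = cos(φ) = Re(Z)/|Z| = 302/2946 = 0.1025.
Step 5 — Type: Im(Z) = -2930 ⇒ leading (phase φ = -84.1°).

PF = 0.1025 (leading, φ = -84.1°)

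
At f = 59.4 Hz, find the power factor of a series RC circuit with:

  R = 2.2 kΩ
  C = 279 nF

Step 1 — Angular frequency: ω = 2π·f = 2π·59.4 = 373.2 rad/s.
Step 2 — Component impedances:
  R: Z = R = 2200 Ω
  C: Z = 1/(jωC) = -j/(ω·C) = 0 - j9603 Ω
Step 3 — Series combination: Z_total = R + C = 2200 - j9603 Ω = 9852∠-77.1° Ω.
Step 4 — Power factor: PF = cos(φ) = Re(Z)/|Z| = 2200/9852 = 0.2233.
Step 5 — Type: Im(Z) = -9603 ⇒ leading (phase φ = -77.1°).

PF = 0.2233 (leading, φ = -77.1°)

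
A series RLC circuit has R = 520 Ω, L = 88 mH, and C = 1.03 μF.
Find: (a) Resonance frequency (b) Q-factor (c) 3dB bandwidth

Step 1 — Resonance condition Im(Z)=0 gives ω₀ = 1/√(LC).
Step 2 — ω₀ = 1/√(0.088·1.03e-06) = 3322 rad/s.
Step 3 — f₀ = ω₀/(2π) = 528.6 Hz.
Step 4 — Series Q: Q = ω₀L/R = 3322·0.088/520 = 0.5621.
Step 5 — 3dB bandwidth: Δω = ω₀/Q = 5909 rad/s; BW = Δω/(2π) = 940.5 Hz.

(a) f₀ = 528.6 Hz  (b) Q = 0.5621  (c) BW = 940.5 Hz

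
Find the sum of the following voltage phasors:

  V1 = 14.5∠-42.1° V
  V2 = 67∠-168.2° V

Step 1 — Convert each phasor to rectangular form:
  V1 = 14.5·(cos(-42.1°) + j·sin(-42.1°)) = 10.76 - j9.721 V
  V2 = 67·(cos(-168.2°) + j·sin(-168.2°)) = -65.58 - j13.7 V
Step 2 — Sum components: V_total = -54.83 - j23.42 V.
Step 3 — Convert to polar: |V_total| = 59.62 V, ∠V_total = -156.9°.

V_total = 59.62∠-156.9° V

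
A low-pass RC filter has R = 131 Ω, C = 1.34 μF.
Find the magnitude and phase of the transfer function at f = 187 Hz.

Step 1 — Angular frequency: ω = 2π·187 = 1175 rad/s.
Step 2 — Transfer function: H(jω) = 1/(1 + jωRC).
Step 3 — Denominator: 1 + jωRC = 1 + j·1175·131·1.34e-06 = 1 + j0.2063.
Step 4 — H = 0.9592 - j0.1978.
Step 5 — Magnitude: |H| = 0.9794 (-0.2 dB); phase: φ = -11.7°.

|H| = 0.9794 (-0.2 dB), φ = -11.7°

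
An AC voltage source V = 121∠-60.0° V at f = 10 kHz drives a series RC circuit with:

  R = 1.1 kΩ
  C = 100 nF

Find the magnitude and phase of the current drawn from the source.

Step 1 — Angular frequency: ω = 2π·f = 2π·1e+04 = 6.283e+04 rad/s.
Step 2 — Component impedances:
  R: Z = R = 1100 Ω
  C: Z = 1/(jωC) = -j/(ω·C) = 0 - j159.2 Ω
Step 3 — Series combination: Z_total = R + C = 1100 - j159.2 Ω = 1111∠-8.2° Ω.
Step 4 — Source phasor: V = 121∠-60.0° V = 60.5 - j104.8 V.
Step 5 — Ohm's law: I = V / Z_total = (60.5 - j104.8) / (1100 - j159.2) = 0.06737 - j0.08551 A.
Step 6 — Convert to polar: |I| = 0.1089 A, ∠I = -51.8°.

I = 0.1089∠-51.8° A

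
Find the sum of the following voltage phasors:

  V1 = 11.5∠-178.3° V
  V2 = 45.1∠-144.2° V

Step 1 — Convert each phasor to rectangular form:
  V1 = 11.5·(cos(-178.3°) + j·sin(-178.3°)) = -11.49 - j0.3412 V
  V2 = 45.1·(cos(-144.2°) + j·sin(-144.2°)) = -36.58 - j26.38 V
Step 2 — Sum components: V_total = -48.07 - j26.72 V.
Step 3 — Convert to polar: |V_total| = 55 V, ∠V_total = -150.9°.

V_total = 55∠-150.9° V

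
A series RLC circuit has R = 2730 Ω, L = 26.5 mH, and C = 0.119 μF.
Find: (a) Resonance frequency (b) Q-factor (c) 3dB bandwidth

Step 1 — Resonance: ω₀ = 1/√(LC) = 1/√(0.0265·1.19e-07) = 1.781e+04 rad/s.
Step 2 — f₀ = ω₀/(2π) = 2834 Hz.
Step 3 — Series Q: Q = ω₀L/R = 1.781e+04·0.0265/2730 = 0.1729.
Step 4 — Bandwidth: Δω = ω₀/Q = 1.03e+05 rad/s; BW = Δω/(2π) = 1.64e+04 Hz.

(a) f₀ = 2834 Hz  (b) Q = 0.1729  (c) BW = 1.64e+04 Hz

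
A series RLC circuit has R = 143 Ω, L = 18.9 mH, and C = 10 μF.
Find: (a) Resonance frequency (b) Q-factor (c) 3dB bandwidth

Step 1 — Resonance: ω₀ = 1/√(LC) = 1/√(0.0189·1e-05) = 2300 rad/s.
Step 2 — f₀ = ω₀/(2π) = 366.1 Hz.
Step 3 — Series Q: Q = ω₀L/R = 2300·0.0189/143 = 0.304.
Step 4 — Bandwidth: Δω = ω₀/Q = 7566 rad/s; BW = Δω/(2π) = 1204 Hz.

(a) f₀ = 366.1 Hz  (b) Q = 0.304  (c) BW = 1204 Hz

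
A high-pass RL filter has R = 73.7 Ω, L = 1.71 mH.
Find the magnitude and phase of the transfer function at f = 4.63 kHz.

Step 1 — Angular frequency: ω = 2π·4630 = 2.909e+04 rad/s.
Step 2 — Transfer function: H(jω) = jωL/(R + jωL).
Step 3 — Numerator jωL = j·49.75; denominator R + jωL = 73.7 + j49.75.
Step 4 — H = 0.313 + j0.4637.
Step 5 — Magnitude: |H| = 0.5595 (-5.0 dB); phase: φ = 56.0°.

|H| = 0.5595 (-5.0 dB), φ = 56.0°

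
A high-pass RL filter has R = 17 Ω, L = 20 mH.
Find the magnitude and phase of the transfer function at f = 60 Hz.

Step 1 — Angular frequency: ω = 2π·60 = 377 rad/s.
Step 2 — Transfer function: H(jω) = jωL/(R + jωL).
Step 3 — Numerator jωL = j·7.54; denominator R + jωL = 17 + j7.54.
Step 4 — H = 0.1644 + j0.3706.
Step 5 — Magnitude: |H| = 0.4054 (-7.8 dB); phase: φ = 66.1°.

|H| = 0.4054 (-7.8 dB), φ = 66.1°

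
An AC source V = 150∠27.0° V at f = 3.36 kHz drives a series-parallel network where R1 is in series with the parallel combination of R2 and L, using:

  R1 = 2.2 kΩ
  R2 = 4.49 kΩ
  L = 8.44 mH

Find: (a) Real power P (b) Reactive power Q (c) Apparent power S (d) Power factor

Step 1 — Angular frequency: ω = 2π·f = 2π·3360 = 2.111e+04 rad/s.
Step 2 — Component impedances:
  R1: Z = R = 2200 Ω
  R2: Z = R = 4490 Ω
  L: Z = jωL = j·2.111e+04·0.00844 = 0 + j178.2 Ω
Step 3 — Parallel branch: R2 || L = 1/(1/R2 + 1/L) = 7.06 + j177.9 Ω.
Step 4 — Series with R1: Z_total = R1 + (R2 || L) = 2207 + j177.9 Ω = 2214∠4.6° Ω.
Step 5 — Source phasor: V = 150∠27.0° V = 133.7 + j68.1 V.
Step 6 — Current: I = V / Z = 0.06264 + j0.02581 A = 0.06774∠22.4° A.
Step 7 — Complex power: S = V·I* = 10.13 + j0.8164 VA.
Step 8 — Real power: P = Re(S) = 10.13 W.
Step 9 — Reactive power: Q = Im(S) = 0.8164 VAR.
Step 10 — Apparent power: |S| = 10.16 VA.
Step 11 — Power factor: PF = P/|S| = 0.9968 (lagging).

(a) P = 10.13 W  (b) Q = 0.8164 VAR  (c) S = 10.16 VA  (d) PF = 0.9968 (lagging)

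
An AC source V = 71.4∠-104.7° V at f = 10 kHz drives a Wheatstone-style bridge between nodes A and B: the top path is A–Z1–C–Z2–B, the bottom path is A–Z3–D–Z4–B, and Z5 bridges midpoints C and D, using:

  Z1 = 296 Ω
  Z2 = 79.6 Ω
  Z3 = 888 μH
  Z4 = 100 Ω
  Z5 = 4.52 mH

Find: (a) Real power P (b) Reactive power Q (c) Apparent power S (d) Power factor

Step 1 — Angular frequency: ω = 2π·f = 2π·1e+04 = 6.283e+04 rad/s.
Step 2 — Component impedances:
  Z1: Z = R = 296 Ω
  Z2: Z = R = 79.6 Ω
  Z3: Z = jωL = j·6.283e+04·0.000888 = 0 + j55.79 Ω
  Z4: Z = R = 100 Ω
  Z5: Z = jωL = j·6.283e+04·0.00452 = 0 + j284 Ω
Step 3 — Bridge requires nodal analysis (the Z5 bridge couples midpoints C and D, so the two paths cannot be reduced to a simple series/parallel combination). Setting node B to ground and injecting 1 A at node A, the 3-node admittance system at A, C, D solves to V_A = Z_AB = 85.03 + j46.65 Ω = 96.98∠28.8° Ω.
Step 4 — Source phasor: V = 71.4∠-104.7° V = -18.12 - j69.06 V.
Step 5 — Current: I = V / Z = -0.5063 - j0.5345 A = 0.7362∠-133.5° A.
Step 6 — Complex power: S = V·I* = 46.09 + j25.28 VA.
Step 7 — Real power: P = Re(S) = 46.09 W.
Step 8 — Reactive power: Q = Im(S) = 25.28 VAR.
Step 9 — Apparent power: |S| = 52.57 VA.
Step 10 — Power factor: PF = P/|S| = 0.8767 (lagging).

(a) P = 46.09 W  (b) Q = 25.28 VAR  (c) S = 52.57 VA  (d) PF = 0.8767 (lagging)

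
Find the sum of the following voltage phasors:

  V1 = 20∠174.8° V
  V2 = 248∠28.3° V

Step 1 — Convert each phasor to rectangular form:
  V1 = 20·(cos(174.8°) + j·sin(174.8°)) = -19.92 + j1.813 V
  V2 = 248·(cos(28.3°) + j·sin(28.3°)) = 218.4 + j117.6 V
Step 2 — Sum components: V_total = 198.4 + j119.4 V.
Step 3 — Convert to polar: |V_total| = 231.6 V, ∠V_total = 31.0°.

V_total = 231.6∠31.0° V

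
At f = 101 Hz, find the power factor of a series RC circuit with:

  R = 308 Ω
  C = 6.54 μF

Step 1 — Angular frequency: ω = 2π·f = 2π·101 = 634.6 rad/s.
Step 2 — Component impedances:
  R: Z = R = 308 Ω
  C: Z = 1/(jωC) = -j/(ω·C) = 0 - j240.9 Ω
Step 3 — Series combination: Z_total = R + C = 308 - j240.9 Ω = 391∠-38.0° Ω.
Step 4 — Power factor: PF = cos(φ) = Re(Z)/|Z| = 308/391.05 = 0.7876.
Step 5 — Type: Im(Z) = -240.9 ⇒ leading (phase φ = -38.0°).

PF = 0.7876 (leading, φ = -38.0°)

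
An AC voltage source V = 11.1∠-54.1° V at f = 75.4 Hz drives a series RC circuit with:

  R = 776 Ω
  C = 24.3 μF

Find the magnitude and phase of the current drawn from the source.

Step 1 — Angular frequency: ω = 2π·f = 2π·75.4 = 473.8 rad/s.
Step 2 — Component impedances:
  R: Z = R = 776 Ω
  C: Z = 1/(jωC) = -j/(ω·C) = 0 - j86.86 Ω
Step 3 — Series combination: Z_total = R + C = 776 - j86.86 Ω = 780.8∠-6.4° Ω.
Step 4 — Source phasor: V = 11.1∠-54.1° V = 6.509 - j8.991 V.
Step 5 — Ohm's law: I = V / Z_total = (6.509 - j8.991) / (776 - j86.86) = 0.009565 - j0.01052 A.
Step 6 — Convert to polar: |I| = 0.01422 A, ∠I = -47.7°.

I = 0.01422∠-47.7° A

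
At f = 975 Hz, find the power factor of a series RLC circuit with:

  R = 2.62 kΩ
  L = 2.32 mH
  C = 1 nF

Step 1 — Angular frequency: ω = 2π·f = 2π·975 = 6126 rad/s.
Step 2 — Component impedances:
  R: Z = R = 2620 Ω
  L: Z = jωL = j·6126·0.00232 = 0 + j14.21 Ω
  C: Z = 1/(jωC) = -j/(ω·C) = 0 - j1.632e+05 Ω
Step 3 — Series combination: Z_total = R + L + C = 2620 - j1.632e+05 Ω = 1.632e+05∠-89.1° Ω.
Step 4 — Power factor: PF = cos(φ) = Re(Z)/|Z| = 2620/1.632e+05 = 0.01605.
Step 5 — Type: Im(Z) = -1.632e+05 ⇒ leading (phase φ = -89.1°).

PF = 0.01605 (leading, φ = -89.1°)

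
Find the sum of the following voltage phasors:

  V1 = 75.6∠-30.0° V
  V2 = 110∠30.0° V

Step 1 — Convert each phasor to rectangular form:
  V1 = 75.6·(cos(-30.0°) + j·sin(-30.0°)) = 65.47 - j37.8 V
  V2 = 110·(cos(30.0°) + j·sin(30.0°)) = 95.26 + j55 V
Step 2 — Sum components: V_total = 160.7 + j17.2 V.
Step 3 — Convert to polar: |V_total| = 161.7 V, ∠V_total = 6.1°.

V_total = 161.7∠6.1° V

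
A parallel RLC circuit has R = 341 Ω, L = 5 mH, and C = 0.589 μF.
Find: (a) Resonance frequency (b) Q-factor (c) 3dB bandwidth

Step 1 — Resonance: ω₀ = 1/√(LC) = 1/√(0.005·5.89e-07) = 1.843e+04 rad/s.
Step 2 — f₀ = ω₀/(2π) = 2933 Hz.
Step 3 — Parallel Q: Q = R/(ω₀L) = 341/(1.843e+04·0.005) = 3.701.
Step 4 — Bandwidth: Δω = ω₀/Q = 4979 rad/s; BW = Δω/(2π) = 792.4 Hz.

(a) f₀ = 2933 Hz  (b) Q = 3.701  (c) BW = 792.4 Hz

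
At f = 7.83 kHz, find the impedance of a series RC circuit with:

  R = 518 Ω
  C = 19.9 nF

Step 1 — Angular frequency: ω = 2π·f = 2π·7830 = 4.92e+04 rad/s.
Step 2 — Component impedances:
  R: Z = R = 518 Ω
  C: Z = 1/(jωC) = -j/(ω·C) = 0 - j1021 Ω
Step 3 — Series combination: Z_total = R + C = 518 - j1021 Ω = 1145∠-63.1° Ω.

Z = 518 - j1021 Ω = 1145∠-63.1° Ω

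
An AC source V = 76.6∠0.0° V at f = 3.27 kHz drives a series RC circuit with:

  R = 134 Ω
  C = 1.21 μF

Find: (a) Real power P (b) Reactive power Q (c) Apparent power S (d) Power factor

Step 1 — Angular frequency: ω = 2π·f = 2π·3270 = 2.055e+04 rad/s.
Step 2 — Component impedances:
  R: Z = R = 134 Ω
  C: Z = 1/(jωC) = -j/(ω·C) = 0 - j40.22 Ω
Step 3 — Series combination: Z_total = R + C = 134 - j40.22 Ω = 139.9∠-16.7° Ω.
Step 4 — Source phasor: V = 76.6∠0.0° V = 76.6 V.
Step 5 — Current: I = V / Z = 0.5244 + j0.1574 A = 0.5475∠16.7° A.
Step 6 — Complex power: S = V·I* = 40.17 - j12.06 VA.
Step 7 — Real power: P = Re(S) = 40.17 W.
Step 8 — Reactive power: Q = Im(S) = -12.06 VAR.
Step 9 — Apparent power: |S| = 41.94 VA.
Step 10 — Power factor: PF = P/|S| = 0.9578 (leading).

(a) P = 40.17 W  (b) Q = -12.06 VAR  (c) S = 41.94 VA  (d) PF = 0.9578 (leading)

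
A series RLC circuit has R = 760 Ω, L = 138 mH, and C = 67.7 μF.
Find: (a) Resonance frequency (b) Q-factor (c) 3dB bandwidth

Step 1 — Resonance condition Im(Z)=0 gives ω₀ = 1/√(LC).
Step 2 — ω₀ = 1/√(0.138·6.77e-05) = 327.2 rad/s.
Step 3 — f₀ = ω₀/(2π) = 52.07 Hz.
Step 4 — Series Q: Q = ω₀L/R = 327.2·0.138/760 = 0.05941.
Step 5 — 3dB bandwidth: Δω = ω₀/Q = 5507 rad/s; BW = Δω/(2π) = 876.5 Hz.

(a) f₀ = 52.07 Hz  (b) Q = 0.05941  (c) BW = 876.5 Hz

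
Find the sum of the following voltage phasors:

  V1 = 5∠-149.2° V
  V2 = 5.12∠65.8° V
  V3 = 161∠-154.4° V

Step 1 — Convert each phasor to rectangular form:
  V1 = 5·(cos(-149.2°) + j·sin(-149.2°)) = -4.295 - j2.56 V
  V2 = 5.12·(cos(65.8°) + j·sin(65.8°)) = 2.099 + j4.67 V
  V3 = 161·(cos(-154.4°) + j·sin(-154.4°)) = -145.2 - j69.57 V
Step 2 — Sum components: V_total = -147.4 - j67.46 V.
Step 3 — Convert to polar: |V_total| = 162.1 V, ∠V_total = -155.4°.

V_total = 162.1∠-155.4° V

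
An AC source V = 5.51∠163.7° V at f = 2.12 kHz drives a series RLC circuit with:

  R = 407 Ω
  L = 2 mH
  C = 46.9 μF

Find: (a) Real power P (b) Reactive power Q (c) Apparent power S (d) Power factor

Step 1 — Angular frequency: ω = 2π·f = 2π·2120 = 1.332e+04 rad/s.
Step 2 — Component impedances:
  R: Z = R = 407 Ω
  L: Z = jωL = j·1.332e+04·0.002 = 0 + j26.64 Ω
  C: Z = 1/(jωC) = -j/(ω·C) = 0 - j1.601 Ω
Step 3 — Series combination: Z_total = R + L + C = 407 + j25.04 Ω = 407.8∠3.5° Ω.
Step 4 — Source phasor: V = 5.51∠163.7° V = -5.289 + j1.546 V.
Step 5 — Current: I = V / Z = -0.01271 + j0.004582 A = 0.01351∠160.2° A.
Step 6 — Complex power: S = V·I* = 0.07431 + j0.004572 VA.
Step 7 — Real power: P = Re(S) = 0.07431 W.
Step 8 — Reactive power: Q = Im(S) = 0.004572 VAR.
Step 9 — Apparent power: |S| = 0.07445 VA.
Step 10 — Power factor: PF = P/|S| = 0.9981 (lagging).

(a) P = 0.07431 W  (b) Q = 0.004572 VAR  (c) S = 0.07445 VA  (d) PF = 0.9981 (lagging)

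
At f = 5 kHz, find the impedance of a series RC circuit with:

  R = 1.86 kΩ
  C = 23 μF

Step 1 — Angular frequency: ω = 2π·f = 2π·5000 = 3.142e+04 rad/s.
Step 2 — Component impedances:
  R: Z = R = 1860 Ω
  C: Z = 1/(jωC) = -j/(ω·C) = 0 - j1.384 Ω
Step 3 — Series combination: Z_total = R + C = 1860 - j1.384 Ω = 1860∠-0.0° Ω.

Z = 1860 - j1.384 Ω = 1860∠-0.0° Ω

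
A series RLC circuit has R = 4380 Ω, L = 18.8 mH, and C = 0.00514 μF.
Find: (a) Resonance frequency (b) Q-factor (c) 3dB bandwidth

Step 1 — Resonance: ω₀ = 1/√(LC) = 1/√(0.0188·5.14e-09) = 1.017e+05 rad/s.
Step 2 — f₀ = ω₀/(2π) = 1.619e+04 Hz.
Step 3 — Series Q: Q = ω₀L/R = 1.017e+05·0.0188/4380 = 0.4366.
Step 4 — Bandwidth: Δω = ω₀/Q = 2.33e+05 rad/s; BW = Δω/(2π) = 3.708e+04 Hz.

(a) f₀ = 1.619e+04 Hz  (b) Q = 0.4366  (c) BW = 3.708e+04 Hz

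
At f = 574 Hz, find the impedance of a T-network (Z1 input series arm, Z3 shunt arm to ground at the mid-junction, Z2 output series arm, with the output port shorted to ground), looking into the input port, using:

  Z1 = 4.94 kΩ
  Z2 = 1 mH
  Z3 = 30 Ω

Step 1 — Angular frequency: ω = 2π·f = 2π·574 = 3607 rad/s.
Step 2 — Component impedances:
  Z1: Z = R = 4940 Ω
  Z2: Z = jωL = j·3607·0.001 = 0 + j3.607 Ω
  Z3: Z = R = 30 Ω
Step 3 — With the output port shorted to ground, the output series arm Z2 runs from the junction to ground; the shunt arm Z3 also runs from the junction to ground. They appear in parallel: Z3 || Z2 = 0.4274 + j3.555 Ω.
Step 4 — Series with input arm Z1: Z_in = Z1 + (Z3 || Z2) = 4940 + j3.555 Ω = 4940∠0.0° Ω.

Z = 4940 + j3.555 Ω = 4940∠0.0° Ω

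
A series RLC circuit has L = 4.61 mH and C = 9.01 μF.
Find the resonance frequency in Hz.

Step 1 — Resonance condition Im(Z)=0 gives ω₀ = 1/√(LC).
Step 2 — ω₀ = 1/√(0.00461·9.01e-06) = 4907 rad/s.
Step 3 — f₀ = ω₀/(2π) = 780.9 Hz.

f₀ = 780.9 Hz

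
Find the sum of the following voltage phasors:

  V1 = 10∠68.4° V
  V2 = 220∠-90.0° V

Step 1 — Convert each phasor to rectangular form:
  V1 = 10·(cos(68.4°) + j·sin(68.4°)) = 3.681 + j9.298 V
  V2 = 220·(cos(-90.0°) + j·sin(-90.0°)) = 0 - j220 V
Step 2 — Sum components: V_total = 3.681 - j210.7 V.
Step 3 — Convert to polar: |V_total| = 210.7 V, ∠V_total = -89.0°.

V_total = 210.7∠-89.0° V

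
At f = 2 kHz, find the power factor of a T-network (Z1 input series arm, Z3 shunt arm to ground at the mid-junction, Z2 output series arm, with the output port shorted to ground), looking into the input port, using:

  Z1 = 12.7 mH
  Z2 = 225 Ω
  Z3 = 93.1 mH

Step 1 — Angular frequency: ω = 2π·f = 2π·2000 = 1.257e+04 rad/s.
Step 2 — Component impedances:
  Z1: Z = jωL = j·1.257e+04·0.0127 = 0 + j159.6 Ω
  Z2: Z = R = 225 Ω
  Z3: Z = jωL = j·1.257e+04·0.0931 = 0 + j1170 Ω
Step 3 — With the output port shorted to ground, the output series arm Z2 runs from the junction to ground; the shunt arm Z3 also runs from the junction to ground. They appear in parallel: Z3 || Z2 = 217 + j41.73 Ω.
Step 4 — Series with input arm Z1: Z_in = Z1 + (Z3 || Z2) = 217 + j201.3 Ω = 296∠42.9° Ω.
Step 5 — Power factor: PF = cos(φ) = Re(Z)/|Z| = 217/296 = 0.7331.
Step 6 — Type: Im(Z) = 201.3 ⇒ lagging (phase φ = 42.9°).

PF = 0.7331 (lagging, φ = 42.9°)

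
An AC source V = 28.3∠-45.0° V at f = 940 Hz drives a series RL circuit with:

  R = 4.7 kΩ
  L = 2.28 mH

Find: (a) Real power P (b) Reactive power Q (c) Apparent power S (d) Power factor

Step 1 — Angular frequency: ω = 2π·f = 2π·940 = 5906 rad/s.
Step 2 — Component impedances:
  R: Z = R = 4700 Ω
  L: Z = jωL = j·5906·0.00228 = 0 + j13.47 Ω
Step 3 — Series combination: Z_total = R + L = 4700 + j13.47 Ω = 4700∠0.2° Ω.
Step 4 — Source phasor: V = 28.3∠-45.0° V = 20.01 - j20.01 V.
Step 5 — Current: I = V / Z = 0.004245 - j0.00427 A = 0.006021∠-45.2° A.
Step 6 — Complex power: S = V·I* = 0.1704 + j0.0004882 VA.
Step 7 — Real power: P = Re(S) = 0.1704 W.
Step 8 — Reactive power: Q = Im(S) = 0.0004882 VAR.
Step 9 — Apparent power: |S| = 0.1704 VA.
Step 10 — Power factor: PF = P/|S| = 1 (lagging).

(a) P = 0.1704 W  (b) Q = 0.0004882 VAR  (c) S = 0.1704 VA  (d) PF = 1 (lagging)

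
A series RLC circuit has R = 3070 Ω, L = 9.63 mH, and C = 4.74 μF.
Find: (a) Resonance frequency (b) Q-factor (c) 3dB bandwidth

Step 1 — Resonance: ω₀ = 1/√(LC) = 1/√(0.00963·4.74e-06) = 4681 rad/s.
Step 2 — f₀ = ω₀/(2π) = 744.9 Hz.
Step 3 — Series Q: Q = ω₀L/R = 4681·0.00963/3070 = 0.01468.
Step 4 — Bandwidth: Δω = ω₀/Q = 3.188e+05 rad/s; BW = Δω/(2π) = 5.074e+04 Hz.

(a) f₀ = 744.9 Hz  (b) Q = 0.01468  (c) BW = 5.074e+04 Hz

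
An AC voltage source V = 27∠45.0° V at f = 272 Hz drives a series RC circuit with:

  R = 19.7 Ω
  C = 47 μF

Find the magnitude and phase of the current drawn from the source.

Step 1 — Angular frequency: ω = 2π·f = 2π·272 = 1709 rad/s.
Step 2 — Component impedances:
  R: Z = R = 19.7 Ω
  C: Z = 1/(jωC) = -j/(ω·C) = 0 - j12.45 Ω
Step 3 — Series combination: Z_total = R + C = 19.7 - j12.45 Ω = 23.3∠-32.3° Ω.
Step 4 — Source phasor: V = 27∠45.0° V = 19.09 + j19.09 V.
Step 5 — Ohm's law: I = V / Z_total = (19.09 + j19.09) / (19.7 - j12.45) = 0.2549 + j1.13 A.
Step 6 — Convert to polar: |I| = 1.159 A, ∠I = 77.3°.

I = 1.159∠77.3° A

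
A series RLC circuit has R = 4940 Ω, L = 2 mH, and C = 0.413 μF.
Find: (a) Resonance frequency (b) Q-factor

Step 1 — Resonance condition Im(Z)=0 gives ω₀ = 1/√(LC).
Step 2 — ω₀ = 1/√(0.002·4.13e-07) = 3.479e+04 rad/s.
Step 3 — f₀ = ω₀/(2π) = 5538 Hz.
Step 4 — Series Q: Q = ω₀L/R = 3.479e+04·0.002/4940 = 0.01409.

(a) f₀ = 5538 Hz  (b) Q = 0.01409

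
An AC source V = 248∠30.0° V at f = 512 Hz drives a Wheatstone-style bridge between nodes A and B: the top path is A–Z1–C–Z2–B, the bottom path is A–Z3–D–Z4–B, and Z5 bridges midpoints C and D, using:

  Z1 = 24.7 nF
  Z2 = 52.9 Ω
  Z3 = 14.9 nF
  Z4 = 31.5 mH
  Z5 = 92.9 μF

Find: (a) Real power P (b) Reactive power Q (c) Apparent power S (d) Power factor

Step 1 — Angular frequency: ω = 2π·f = 2π·512 = 3217 rad/s.
Step 2 — Component impedances:
  Z1: Z = 1/(jωC) = -j/(ω·C) = 0 - j1.258e+04 Ω
  Z2: Z = R = 52.9 Ω
  Z3: Z = 1/(jωC) = -j/(ω·C) = 0 - j2.086e+04 Ω
  Z4: Z = jωL = j·3217·0.0315 = 0 + j101.3 Ω
  Z5: Z = 1/(jωC) = -j/(ω·C) = 0 - j3.346 Ω
Step 3 — Bridge requires nodal analysis (the Z5 bridge couples midpoints C and D, so the two paths cannot be reduced to a simple series/parallel combination). Setting node B to ground and injecting 1 A at node A, the 3-node admittance system at A, C, D solves to V_A = Z_AB = 42.02 - j7828 Ω = 7828∠-89.7° Ω.
Step 4 — Source phasor: V = 248∠30.0° V = 214.8 + j124 V.
Step 5 — Current: I = V / Z = -0.01569 + j0.02752 A = 0.03168∠119.7° A.
Step 6 — Complex power: S = V·I* = 0.04218 - j7.857 VA.
Step 7 — Real power: P = Re(S) = 0.04218 W.
Step 8 — Reactive power: Q = Im(S) = -7.857 VAR.
Step 9 — Apparent power: |S| = 7.857 VA.
Step 10 — Power factor: PF = P/|S| = 0.005368 (leading).

(a) P = 0.04218 W  (b) Q = -7.857 VAR  (c) S = 7.857 VA  (d) PF = 0.005368 (leading)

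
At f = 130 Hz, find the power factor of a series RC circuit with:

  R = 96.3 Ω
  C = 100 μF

Step 1 — Angular frequency: ω = 2π·f = 2π·130 = 816.8 rad/s.
Step 2 — Component impedances:
  R: Z = R = 96.3 Ω
  C: Z = 1/(jωC) = -j/(ω·C) = 0 - j12.24 Ω
Step 3 — Series combination: Z_total = R + C = 96.3 - j12.24 Ω = 97.08∠-7.2° Ω.
Step 4 — Power factor: PF = cos(φ) = Re(Z)/|Z| = 96.3/97.08 = 0.992.
Step 5 — Type: Im(Z) = -12.24 ⇒ leading (phase φ = -7.2°).

PF = 0.992 (leading, φ = -7.2°)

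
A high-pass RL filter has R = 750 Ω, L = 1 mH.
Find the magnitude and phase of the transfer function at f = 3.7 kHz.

Step 1 — Angular frequency: ω = 2π·3700 = 2.325e+04 rad/s.
Step 2 — Transfer function: H(jω) = jωL/(R + jωL).
Step 3 — Numerator jωL = j·23.25; denominator R + jωL = 750 + j23.25.
Step 4 — H = 0.0009599 + j0.03097.
Step 5 — Magnitude: |H| = 0.03098 (-30.2 dB); phase: φ = 88.2°.

|H| = 0.03098 (-30.2 dB), φ = 88.2°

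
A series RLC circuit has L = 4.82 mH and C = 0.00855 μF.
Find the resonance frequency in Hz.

Step 1 — Resonance condition Im(Z)=0 gives ω₀ = 1/√(LC).
Step 2 — ω₀ = 1/√(0.00482·8.55e-09) = 1.558e+05 rad/s.
Step 3 — f₀ = ω₀/(2π) = 2.479e+04 Hz.

f₀ = 2.479e+04 Hz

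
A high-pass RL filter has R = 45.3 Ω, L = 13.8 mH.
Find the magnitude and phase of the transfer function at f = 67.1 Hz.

Step 1 — Angular frequency: ω = 2π·67.1 = 421.6 rad/s.
Step 2 — Transfer function: H(jω) = jωL/(R + jωL).
Step 3 — Numerator jωL = j·5.818; denominator R + jωL = 45.3 + j5.818.
Step 4 — H = 0.01623 + j0.1264.
Step 5 — Magnitude: |H| = 0.1274 (-17.9 dB); phase: φ = 82.7°.

|H| = 0.1274 (-17.9 dB), φ = 82.7°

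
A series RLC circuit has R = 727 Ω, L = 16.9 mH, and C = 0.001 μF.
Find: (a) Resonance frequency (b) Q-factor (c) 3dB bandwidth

Step 1 — Resonance: ω₀ = 1/√(LC) = 1/√(0.0169·1e-09) = 2.433e+05 rad/s.
Step 2 — f₀ = ω₀/(2π) = 3.871e+04 Hz.
Step 3 — Series Q: Q = ω₀L/R = 2.433e+05·0.0169/727 = 5.655.
Step 4 — Bandwidth: Δω = ω₀/Q = 4.302e+04 rad/s; BW = Δω/(2π) = 6846 Hz.

(a) f₀ = 3.871e+04 Hz  (b) Q = 5.655  (c) BW = 6846 Hz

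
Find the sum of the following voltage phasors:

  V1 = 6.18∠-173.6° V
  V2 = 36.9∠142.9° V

Step 1 — Convert each phasor to rectangular form:
  V1 = 6.18·(cos(-173.6°) + j·sin(-173.6°)) = -6.141 - j0.6889 V
  V2 = 36.9·(cos(142.9°) + j·sin(142.9°)) = -29.43 + j22.26 V
Step 2 — Sum components: V_total = -35.57 + j21.57 V.
Step 3 — Convert to polar: |V_total| = 41.6 V, ∠V_total = 148.8°.

V_total = 41.6∠148.8° V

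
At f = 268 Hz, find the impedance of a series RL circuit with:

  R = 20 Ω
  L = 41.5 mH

Step 1 — Angular frequency: ω = 2π·f = 2π·268 = 1684 rad/s.
Step 2 — Component impedances:
  R: Z = R = 20 Ω
  L: Z = jωL = j·1684·0.0415 = 0 + j69.88 Ω
Step 3 — Series combination: Z_total = R + L = 20 + j69.88 Ω = 72.69∠74.0° Ω.

Z = 20 + j69.88 Ω = 72.69∠74.0° Ω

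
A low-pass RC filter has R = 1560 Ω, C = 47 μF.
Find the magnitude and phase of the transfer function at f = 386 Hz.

Step 1 — Angular frequency: ω = 2π·386 = 2425 rad/s.
Step 2 — Transfer function: H(jω) = 1/(1 + jωRC).
Step 3 — Denominator: 1 + jωRC = 1 + j·2425·1560·4.7e-05 = 1 + j177.8.
Step 4 — H = 3.162e-05 - j0.005623.
Step 5 — Magnitude: |H| = 0.005623 (-45.0 dB); phase: φ = -89.7°.

|H| = 0.005623 (-45.0 dB), φ = -89.7°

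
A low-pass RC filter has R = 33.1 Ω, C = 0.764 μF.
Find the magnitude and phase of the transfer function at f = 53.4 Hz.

Step 1 — Angular frequency: ω = 2π·53.4 = 335.5 rad/s.
Step 2 — Transfer function: H(jω) = 1/(1 + jωRC).
Step 3 — Denominator: 1 + jωRC = 1 + j·335.5·33.1·7.64e-07 = 1 + j0.008485.
Step 4 — H = 0.9999 - j0.008484.
Step 5 — Magnitude: |H| = 1 (-0.0 dB); phase: φ = -0.5°.

|H| = 1 (-0.0 dB), φ = -0.5°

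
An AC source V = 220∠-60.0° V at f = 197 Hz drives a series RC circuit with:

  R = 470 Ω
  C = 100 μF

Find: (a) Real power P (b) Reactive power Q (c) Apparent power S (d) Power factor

Step 1 — Angular frequency: ω = 2π·f = 2π·197 = 1238 rad/s.
Step 2 — Component impedances:
  R: Z = R = 470 Ω
  C: Z = 1/(jωC) = -j/(ω·C) = 0 - j8.079 Ω
Step 3 — Series combination: Z_total = R + C = 470 - j8.079 Ω = 470.1∠-1.0° Ω.
Step 4 — Source phasor: V = 220∠-60.0° V = 110 - j190.5 V.
Step 5 — Current: I = V / Z = 0.2409 - j0.4012 A = 0.468∠-59.0° A.
Step 6 — Complex power: S = V·I* = 102.9 - j1.77 VA.
Step 7 — Real power: P = Re(S) = 102.9 W.
Step 8 — Reactive power: Q = Im(S) = -1.77 VAR.
Step 9 — Apparent power: |S| = 103 VA.
Step 10 — Power factor: PF = P/|S| = 0.9999 (leading).

(a) P = 102.9 W  (b) Q = -1.77 VAR  (c) S = 103 VA  (d) PF = 0.9999 (leading)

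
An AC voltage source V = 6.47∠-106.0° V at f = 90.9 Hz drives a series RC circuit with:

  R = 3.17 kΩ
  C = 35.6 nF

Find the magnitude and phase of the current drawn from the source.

Step 1 — Angular frequency: ω = 2π·f = 2π·90.9 = 571.1 rad/s.
Step 2 — Component impedances:
  R: Z = R = 3170 Ω
  C: Z = 1/(jωC) = -j/(ω·C) = 0 - j4.918e+04 Ω
Step 3 — Series combination: Z_total = R + C = 3170 - j4.918e+04 Ω = 4.928e+04∠-86.3° Ω.
Step 4 — Source phasor: V = 6.47∠-106.0° V = -1.783 - j6.219 V.
Step 5 — Ohm's law: I = V / Z_total = (-1.783 - j6.219) / (3170 - j4.918e+04) = 0.0001236 - j4.423e-05 A.
Step 6 — Convert to polar: |I| = 0.0001313 A, ∠I = -19.7°.

I = 0.0001313∠-19.7° A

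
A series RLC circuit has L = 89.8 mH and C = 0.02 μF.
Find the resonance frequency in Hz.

Step 1 — Resonance condition Im(Z)=0 gives ω₀ = 1/√(LC).
Step 2 — ω₀ = 1/√(0.0898·2e-08) = 2.36e+04 rad/s.
Step 3 — f₀ = ω₀/(2π) = 3755 Hz.

f₀ = 3755 Hz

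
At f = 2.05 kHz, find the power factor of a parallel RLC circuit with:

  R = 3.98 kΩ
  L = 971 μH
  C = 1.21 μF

Step 1 — Angular frequency: ω = 2π·f = 2π·2050 = 1.288e+04 rad/s.
Step 2 — Component impedances:
  R: Z = R = 3980 Ω
  L: Z = jωL = j·1.288e+04·0.000971 = 0 + j12.51 Ω
  C: Z = 1/(jωC) = -j/(ω·C) = 0 - j64.16 Ω
Step 3 — Parallel combination: 1/Z_total = 1/R + 1/L + 1/C; Z_total = 0.06064 + j15.53 Ω = 15.54∠89.8° Ω.
Step 4 — Power factor: PF = cos(φ) = Re(Z)/|Z| = 0.060638/15.535 = 0.003903.
Step 5 — Type: Im(Z) = 15.53 ⇒ lagging (phase φ = 89.8°).

PF = 0.003903 (lagging, φ = 89.8°)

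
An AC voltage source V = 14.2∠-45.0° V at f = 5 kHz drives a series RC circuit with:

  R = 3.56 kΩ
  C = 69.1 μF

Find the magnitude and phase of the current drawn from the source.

Step 1 — Angular frequency: ω = 2π·f = 2π·5000 = 3.142e+04 rad/s.
Step 2 — Component impedances:
  R: Z = R = 3560 Ω
  C: Z = 1/(jωC) = -j/(ω·C) = 0 - j0.4607 Ω
Step 3 — Series combination: Z_total = R + C = 3560 - j0.4607 Ω = 3560∠-0.0° Ω.
Step 4 — Source phasor: V = 14.2∠-45.0° V = 10.04 - j10.04 V.
Step 5 — Ohm's law: I = V / Z_total = (10.04 - j10.04) / (3560 - j0.4607) = 0.002821 - j0.00282 A.
Step 6 — Convert to polar: |I| = 0.003989 A, ∠I = -45.0°.

I = 0.003989∠-45.0° A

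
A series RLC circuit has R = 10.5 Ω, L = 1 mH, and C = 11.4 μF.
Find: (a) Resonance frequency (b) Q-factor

Step 1 — Resonance condition Im(Z)=0 gives ω₀ = 1/√(LC).
Step 2 — ω₀ = 1/√(0.001·1.14e-05) = 9366 rad/s.
Step 3 — f₀ = ω₀/(2π) = 1491 Hz.
Step 4 — Series Q: Q = ω₀L/R = 9366·0.001/10.5 = 0.892.

(a) f₀ = 1491 Hz  (b) Q = 0.892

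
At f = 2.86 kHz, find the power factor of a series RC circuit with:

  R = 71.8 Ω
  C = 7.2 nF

Step 1 — Angular frequency: ω = 2π·f = 2π·2860 = 1.797e+04 rad/s.
Step 2 — Component impedances:
  R: Z = R = 71.8 Ω
  C: Z = 1/(jωC) = -j/(ω·C) = 0 - j7729 Ω
Step 3 — Series combination: Z_total = R + C = 71.8 - j7729 Ω = 7729∠-89.5° Ω.
Step 4 — Power factor: PF = cos(φ) = Re(Z)/|Z| = 71.8/7729.3 = 0.009289.
Step 5 — Type: Im(Z) = -7729 ⇒ leading (phase φ = -89.5°).

PF = 0.009289 (leading, φ = -89.5°)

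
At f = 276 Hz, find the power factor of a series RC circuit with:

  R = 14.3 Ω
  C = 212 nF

Step 1 — Angular frequency: ω = 2π·f = 2π·276 = 1734 rad/s.
Step 2 — Component impedances:
  R: Z = R = 14.3 Ω
  C: Z = 1/(jωC) = -j/(ω·C) = 0 - j2720 Ω
Step 3 — Series combination: Z_total = R + C = 14.3 - j2720 Ω = 2720∠-89.7° Ω.
Step 4 — Power factor: PF = cos(φ) = Re(Z)/|Z| = 14.3/2720 = 0.005257.
Step 5 — Type: Im(Z) = -2720 ⇒ leading (phase φ = -89.7°).

PF = 0.005257 (leading, φ = -89.7°)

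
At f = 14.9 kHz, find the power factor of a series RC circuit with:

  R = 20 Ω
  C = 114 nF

Step 1 — Angular frequency: ω = 2π·f = 2π·1.49e+04 = 9.362e+04 rad/s.
Step 2 — Component impedances:
  R: Z = R = 20 Ω
  C: Z = 1/(jωC) = -j/(ω·C) = 0 - j93.7 Ω
Step 3 — Series combination: Z_total = R + C = 20 - j93.7 Ω = 95.81∠-78.0° Ω.
Step 4 — Power factor: PF = cos(φ) = Re(Z)/|Z| = 20/95.81 = 0.2087.
Step 5 — Type: Im(Z) = -93.7 ⇒ leading (phase φ = -78.0°).

PF = 0.2087 (leading, φ = -78.0°)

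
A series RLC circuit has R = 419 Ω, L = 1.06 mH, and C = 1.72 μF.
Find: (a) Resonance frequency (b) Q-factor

Step 1 — Resonance condition Im(Z)=0 gives ω₀ = 1/√(LC).
Step 2 — ω₀ = 1/√(0.00106·1.72e-06) = 2.342e+04 rad/s.
Step 3 — f₀ = ω₀/(2π) = 3727 Hz.
Step 4 — Series Q: Q = ω₀L/R = 2.342e+04·0.00106/419 = 0.05925.

(a) f₀ = 3727 Hz  (b) Q = 0.05925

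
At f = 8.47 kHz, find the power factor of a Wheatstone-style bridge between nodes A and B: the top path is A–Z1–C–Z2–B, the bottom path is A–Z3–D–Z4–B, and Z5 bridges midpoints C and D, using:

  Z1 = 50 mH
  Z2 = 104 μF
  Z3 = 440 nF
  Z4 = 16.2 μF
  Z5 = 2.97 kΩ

Step 1 — Angular frequency: ω = 2π·f = 2π·8470 = 5.322e+04 rad/s.
Step 2 — Component impedances:
  Z1: Z = jωL = j·5.322e+04·0.05 = 0 + j2661 Ω
  Z2: Z = 1/(jωC) = -j/(ω·C) = 0 - j0.1807 Ω
  Z3: Z = 1/(jωC) = -j/(ω·C) = 0 - j42.71 Ω
  Z4: Z = 1/(jωC) = -j/(ω·C) = 0 - j1.16 Ω
  Z5: Z = R = 2970 Ω
Step 3 — Bridge requires nodal analysis (the Z5 bridge couples midpoints C and D, so the two paths cannot be reduced to a simple series/parallel combination). Setting node B to ground and injecting 1 A at node A, the 3-node admittance system at A, C, D solves to V_A = Z_AB = 0.0004707 - j44.6 Ω = 44.6∠-90.0° Ω.
Step 4 — Power factor: PF = cos(φ) = Re(Z)/|Z| = 0.0004707/44.6 = 1.055e-05.
Step 5 — Type: Im(Z) = -44.6 ⇒ leading (phase φ = -90.0°).

PF = 1.055e-05 (leading, φ = -90.0°)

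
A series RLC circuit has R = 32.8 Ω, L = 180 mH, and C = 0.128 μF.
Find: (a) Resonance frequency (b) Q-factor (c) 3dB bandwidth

Step 1 — Resonance: ω₀ = 1/√(LC) = 1/√(0.18·1.28e-07) = 6588 rad/s.
Step 2 — f₀ = ω₀/(2π) = 1049 Hz.
Step 3 — Series Q: Q = ω₀L/R = 6588·0.18/32.8 = 36.15.
Step 4 — Bandwidth: Δω = ω₀/Q = 182.2 rad/s; BW = Δω/(2π) = 29 Hz.

(a) f₀ = 1049 Hz  (b) Q = 36.15  (c) BW = 29 Hz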